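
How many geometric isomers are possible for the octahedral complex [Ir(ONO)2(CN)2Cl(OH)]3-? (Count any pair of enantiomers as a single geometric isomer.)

6

Systematic placement gives 6 geometric isomers: ONO trans, CN trans; ONO cis, CN trans; ONO trans, CN cis; ONO cis, CN cis (3 arrangements, 2 chiral).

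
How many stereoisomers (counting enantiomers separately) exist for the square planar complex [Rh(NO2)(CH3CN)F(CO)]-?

3

A square has two trans pairs of vertices; adjacent vertices are cis.
Systematic placement gives 3 geometric isomers: (CH3CN/F trans, CO/NO2 trans); (CH3CN/NO2 trans, CO/F trans); (CH3CN/CO trans, F/NO2 trans).
Each arrangement has an internal mirror plane or centre of symmetry, so none is chiral.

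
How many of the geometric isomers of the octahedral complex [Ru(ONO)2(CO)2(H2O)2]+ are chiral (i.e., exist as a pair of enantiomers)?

1

Working through the distinct placements yields 5 geometric isomers: ONO trans, CO trans, H2O trans; ONO cis, CO trans, H2O cis; ONO trans, CO cis, H2O cis; ONO cis, CO cis, H2O cis (chiral); ONO cis, CO cis, H2O trans.
One of these lacks any improper symmetry element and so occurs as an enantiomeric pair, giving 5 + 1 = 6 stereoisomers in total.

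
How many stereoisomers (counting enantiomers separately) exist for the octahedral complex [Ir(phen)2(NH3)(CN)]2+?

3

The six octahedral sites form three mutually perpendicular trans pairs.
Each phen is bidentate and must span two cis positions.
The distinct arrangements are (2 in all): NH3 and CN mutually trans; NH3 and CN mutually cis (chiral).
One of these lacks any improper symmetry element and so occurs as an enantiomeric pair, giving 2 + 1 = 3 stereoisomers in total.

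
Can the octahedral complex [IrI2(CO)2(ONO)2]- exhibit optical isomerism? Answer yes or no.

yes

An octahedron has six vertices in three trans pairs; every non-trans pair is cis.
Working through the distinct placements yields 5 geometric isomers: I trans, CO trans, ONO trans; I cis, CO trans, ONO cis; I cis, CO cis, ONO trans; I cis, CO cis, ONO cis (chiral); I trans, CO cis, ONO cis.
One of these lacks any improper symmetry element and so occurs as an enantiomeric pair, giving 5 + 1 = 6 stereoisomers in total.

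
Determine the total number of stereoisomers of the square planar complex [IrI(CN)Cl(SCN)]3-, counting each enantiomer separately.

Systematic placement gives 3 geometric isomers: (CN/I trans, Cl/SCN trans); (CN/SCN trans, Cl/I trans); (CN/Cl trans, I/SCN trans).
Each arrangement has an internal mirror plane or centre of symmetry, so none is chiral.

3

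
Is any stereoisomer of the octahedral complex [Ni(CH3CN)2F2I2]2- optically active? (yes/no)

In an octahedral complex each vertex has one trans partner and four cis neighbours.
Working through the distinct placements yields 5 geometric isomers: CH3CN trans, F trans, I trans; CH3CN trans, F cis, I cis; CH3CN cis, F cis, I trans; CH3CN cis, F cis, I cis (chiral); CH3CN cis, F trans, I cis.
One of these lacks any improper symmetry element and so occurs as an enantiomeric pair, giving 5 + 1 = 6 stereoisomers in total.

yes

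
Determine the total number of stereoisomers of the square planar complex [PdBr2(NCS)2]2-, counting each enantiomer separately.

The distinct arrangements are (2 in all): Br cis; Br trans.
Each arrangement has an internal mirror plane or centre of symmetry, so none is chiral.

2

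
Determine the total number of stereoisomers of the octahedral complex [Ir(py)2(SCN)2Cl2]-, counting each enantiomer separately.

6

There are 5 geometric isomers: py trans, SCN trans, Cl trans; py cis, SCN cis, Cl trans; py trans, SCN cis, Cl cis; py cis, SCN cis, Cl cis (chiral); py cis, SCN trans, Cl cis.
One of these lacks any improper symmetry element and so occurs as an enantiomeric pair, giving 5 + 1 = 6 stereoisomers in total.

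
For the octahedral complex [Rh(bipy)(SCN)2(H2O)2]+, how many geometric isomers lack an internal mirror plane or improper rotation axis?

1

The six octahedral sites form three mutually perpendicular trans pairs.
Each bipy is bidentate and must span two cis positions.
Systematic placement gives 3 geometric isomers: SCN cis, H2O trans; SCN cis, H2O cis (chiral); SCN trans, H2O cis.
One of these lacks any improper symmetry element and so occurs as an enantiomeric pair, giving 3 + 1 = 4 stereoisomers in total.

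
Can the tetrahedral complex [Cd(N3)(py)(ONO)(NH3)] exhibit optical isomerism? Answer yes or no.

In a tetrahedral complex all four positions are equivalent and every pair of ligands is adjacent — there is no cis/trans distinction.
Only one geometric arrangement is possible; it has no improper symmetry element, so it exists as a pair of enantiomers (2 stereoisomers).

yes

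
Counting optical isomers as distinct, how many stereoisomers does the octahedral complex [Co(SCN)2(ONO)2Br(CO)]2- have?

In an octahedral complex each vertex has one trans partner and four cis neighbours.
Working through the distinct placements yields 6 geometric isomers: SCN trans, ONO trans; SCN cis, ONO cis (3 arrangements, 2 chiral); SCN trans, ONO cis; SCN cis, ONO trans.
Of these, 2 lack any improper symmetry element and so occur as enantiomeric pairs, giving 6 + 2 = 8 stereoisomers in total.

8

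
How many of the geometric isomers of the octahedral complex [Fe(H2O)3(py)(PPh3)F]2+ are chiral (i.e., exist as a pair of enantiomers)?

Working through the distinct placements yields 4 geometric isomers: H2O mer (3 arrangements); H2O fac (chiral).
One of these lacks any improper symmetry element and so occurs as an enantiomeric pair, giving 4 + 1 = 5 stereoisomers in total.

1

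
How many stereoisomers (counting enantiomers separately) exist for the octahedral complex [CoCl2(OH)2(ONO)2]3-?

The six octahedral sites form three mutually perpendicular trans pairs.
The distinct arrangements are (5 in all): Cl trans, OH trans, ONO trans; Cl trans, OH cis, ONO cis; Cl cis, OH cis, ONO trans; Cl cis, OH cis, ONO cis (chiral); Cl cis, OH trans, ONO cis.
One of these lacks any improper symmetry element and so occurs as an enantiomeric pair, giving 5 + 1 = 6 stereoisomers in total.

6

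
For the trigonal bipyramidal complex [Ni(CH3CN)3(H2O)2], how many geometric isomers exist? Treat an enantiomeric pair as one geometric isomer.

3

A trigonal bipyramid has two axial and three equatorial sites, which are chemically inequivalent.
Working through the distinct placements yields 3 geometric isomers: H2O both equatorial; H2O one axial, one equatorial; H2O both axial.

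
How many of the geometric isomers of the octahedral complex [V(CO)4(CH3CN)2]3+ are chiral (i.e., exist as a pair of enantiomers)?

0

In an octahedral complex each vertex has one trans partner and four cis neighbours.
There are 2 geometric isomers: CH3CN trans; CH3CN cis.
Each arrangement has an internal mirror plane or centre of symmetry, so none is chiral.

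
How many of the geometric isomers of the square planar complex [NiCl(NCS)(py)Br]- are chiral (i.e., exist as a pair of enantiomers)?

A square has two trans pairs of vertices; adjacent vertices are cis.
The distinct arrangements are (3 in all): (Br/NCS trans, Cl/py trans); (Br/py trans, Cl/NCS trans); (Br/Cl trans, NCS/py trans).
Each arrangement has an internal mirror plane or centre of symmetry, so none is chiral.

0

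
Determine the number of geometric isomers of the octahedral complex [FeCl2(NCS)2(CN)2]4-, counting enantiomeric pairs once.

In an octahedral complex each vertex has one trans partner and four cis neighbours.
Systematic placement gives 5 geometric isomers: Cl trans, NCS trans, CN trans; Cl cis, NCS cis, CN trans; Cl cis, NCS trans, CN cis; Cl cis, NCS cis, CN cis (chiral); Cl trans, NCS cis, CN cis.

5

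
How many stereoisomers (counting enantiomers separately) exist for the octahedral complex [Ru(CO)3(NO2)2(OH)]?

The six octahedral sites form three mutually perpendicular trans pairs.
There are 3 geometric isomers: CO mer, NO2 cis; CO mer, NO2 trans; CO fac, NO2 cis.
Each arrangement has an internal mirror plane or centre of symmetry, so none is chiral.

3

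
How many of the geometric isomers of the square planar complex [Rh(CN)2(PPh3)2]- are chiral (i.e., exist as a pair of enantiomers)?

In a square planar complex each vertex has one trans partner and two cis neighbours.
Systematic placement gives 2 geometric isomers: CN cis; CN trans.
Each arrangement has an internal mirror plane or centre of symmetry, so none is chiral.

0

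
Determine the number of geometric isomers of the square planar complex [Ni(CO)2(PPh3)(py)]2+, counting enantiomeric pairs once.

2

In a square planar complex each vertex has one trans partner and two cis neighbours.
Working through the distinct placements yields 2 geometric isomers: CO cis; CO trans.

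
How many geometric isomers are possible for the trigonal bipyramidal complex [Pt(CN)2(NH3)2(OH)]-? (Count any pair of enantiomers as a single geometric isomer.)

A trigonal bipyramid has two axial and three equatorial sites, which are chemically inequivalent.
Placing the ligands in turn and identifying arrangements related by rotation or reflection leaves 5 distinct geometric isomers.

5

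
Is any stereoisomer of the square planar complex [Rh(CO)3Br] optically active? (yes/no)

no

A square has two trans pairs of vertices; adjacent vertices are cis.
Only one geometric arrangement is possible.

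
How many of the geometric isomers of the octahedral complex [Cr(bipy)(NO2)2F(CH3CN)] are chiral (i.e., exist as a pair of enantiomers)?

In an octahedral complex each vertex has one trans partner and four cis neighbours.
Each bipy is bidentate and must span two cis positions.
Working through the distinct placements yields 4 geometric isomers: NO2 cis (3 arrangements, 2 chiral); NO2 trans.
Of these, 2 lack any improper symmetry element and so occur as enantiomeric pairs, giving 4 + 2 = 6 stereoisomers in total.

2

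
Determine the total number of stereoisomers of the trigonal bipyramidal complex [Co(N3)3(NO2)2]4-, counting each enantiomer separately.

3

In a trigonal bipyramid the two axial positions differ from the three equatorial ones.
Systematic placement gives 3 geometric isomers: NO2 both equatorial; NO2 one axial, one equatorial; NO2 both axial.
Each arrangement has an internal mirror plane or centre of symmetry, so none is chiral.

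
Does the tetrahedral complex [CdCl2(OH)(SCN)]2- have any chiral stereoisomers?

no

All four vertices of a tetrahedron are equivalent and mutually adjacent, so cis/trans isomerism cannot arise.
Only one geometric arrangement is possible.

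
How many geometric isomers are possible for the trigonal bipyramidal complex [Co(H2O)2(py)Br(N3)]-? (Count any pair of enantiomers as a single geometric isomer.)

In a trigonal bipyramid the two axial positions differ from the three equatorial ones.
Systematic enumeration (placing each ligand type in turn and discarding arrangements equivalent by rotation or reflection) gives 7 geometric isomers.

7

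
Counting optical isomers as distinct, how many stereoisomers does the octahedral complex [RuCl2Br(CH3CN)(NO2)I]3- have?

In an octahedral complex each vertex has one trans partner and four cis neighbours.
Systematic enumeration (placing each ligand type in turn and discarding arrangements equivalent by rotation or reflection) gives 9 geometric isomers.
Of these, 6 lack any improper symmetry element and so occur as enantiomeric pairs, giving 9 + 6 = 15 stereoisomers in total.

15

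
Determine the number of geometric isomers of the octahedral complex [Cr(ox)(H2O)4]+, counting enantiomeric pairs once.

1

Each ox is bidentate and must span two cis positions.
Only one geometric arrangement is possible.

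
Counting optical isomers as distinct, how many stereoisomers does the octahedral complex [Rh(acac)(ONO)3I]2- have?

In an octahedral complex each vertex has one trans partner and four cis neighbours.
Each acac is bidentate and must span two cis positions.
Working through the distinct placements yields 2 geometric isomers: ONO fac; ONO mer.
Each arrangement has an internal mirror plane or centre of symmetry, so none is chiral.

2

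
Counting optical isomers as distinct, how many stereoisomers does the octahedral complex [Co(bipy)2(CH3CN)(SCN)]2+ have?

3

The six octahedral sites form three mutually perpendicular trans pairs.
Each bipy is bidentate and must span two cis positions.
The distinct arrangements are (2 in all): CH3CN and SCN mutually trans; CH3CN and SCN mutually cis (chiral).
One of these lacks any improper symmetry element and so occurs as an enantiomeric pair, giving 2 + 1 = 3 stereoisomers in total.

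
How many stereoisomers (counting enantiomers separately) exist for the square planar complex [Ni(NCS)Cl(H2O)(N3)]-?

3

In a square planar complex each vertex has one trans partner and two cis neighbours.
There are 3 geometric isomers: (Cl/N3 trans, H2O/NCS trans); (Cl/NCS trans, H2O/N3 trans); (Cl/H2O trans, N3/NCS trans).
Each arrangement has an internal mirror plane or centre of symmetry, so none is chiral.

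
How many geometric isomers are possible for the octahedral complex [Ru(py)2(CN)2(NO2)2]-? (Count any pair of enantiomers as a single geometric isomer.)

5

There are 5 geometric isomers: py trans, CN trans, NO2 trans; py cis, CN trans, NO2 cis; py trans, CN cis, NO2 cis; py cis, CN cis, NO2 cis (chiral); py cis, CN cis, NO2 trans.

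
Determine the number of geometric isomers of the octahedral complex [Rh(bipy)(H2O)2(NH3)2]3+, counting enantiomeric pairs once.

3

The six octahedral sites form three mutually perpendicular trans pairs.
Each bipy is bidentate and must span two cis positions.
Working through the distinct placements yields 3 geometric isomers: H2O trans, NH3 cis; H2O cis, NH3 cis (chiral); H2O cis, NH3 trans.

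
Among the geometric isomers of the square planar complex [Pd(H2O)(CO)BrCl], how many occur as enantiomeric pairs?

In a square planar complex each vertex has one trans partner and two cis neighbours.
Working through the distinct placements yields 3 geometric isomers: (Br/Cl trans, CO/H2O trans); (Br/H2O trans, CO/Cl trans); (Br/CO trans, Cl/H2O trans).
Each arrangement has an internal mirror plane or centre of symmetry, so none is chiral.

0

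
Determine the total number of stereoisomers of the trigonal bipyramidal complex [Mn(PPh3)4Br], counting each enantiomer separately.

A trigonal bipyramid has two axial and three equatorial sites, which are chemically inequivalent.
Systematic placement gives 2 geometric isomers: Br axial; Br equatorial.
Each arrangement has an internal mirror plane or centre of symmetry, so none is chiral.

2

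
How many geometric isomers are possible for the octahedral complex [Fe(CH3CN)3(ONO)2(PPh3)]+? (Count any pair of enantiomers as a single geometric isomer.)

3

In an octahedral complex each vertex has one trans partner and four cis neighbours.
There are 3 geometric isomers: CH3CN mer, ONO cis; CH3CN mer, ONO trans; CH3CN fac, ONO cis.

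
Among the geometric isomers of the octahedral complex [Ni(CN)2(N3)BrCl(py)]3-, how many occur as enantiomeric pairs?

6

The six octahedral sites form three mutually perpendicular trans pairs.
Systematic enumeration (placing each ligand type in turn and discarding arrangements equivalent by rotation or reflection) gives 9 geometric isomers.
Of these, 6 lack any improper symmetry element and so occur as enantiomeric pairs, giving 9 + 6 = 15 stereoisomers in total.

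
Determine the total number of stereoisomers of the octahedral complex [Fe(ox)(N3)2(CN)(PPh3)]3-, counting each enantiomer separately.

An octahedron has six vertices in three trans pairs; every non-trans pair is cis.
Each ox is bidentate and must span two cis positions.
Systematic placement gives 4 geometric isomers: N3 cis (3 arrangements, 2 chiral); N3 trans.
Of these, 2 lack any improper symmetry element and so occur as enantiomeric pairs, giving 4 + 2 = 6 stereoisomers in total.

6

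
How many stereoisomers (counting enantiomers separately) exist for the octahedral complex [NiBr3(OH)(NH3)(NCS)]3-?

5

There are 4 geometric isomers: Br mer (3 arrangements); Br fac (chiral).
One of these lacks any improper symmetry element and so occurs as an enantiomeric pair, giving 4 + 1 = 5 stereoisomers in total.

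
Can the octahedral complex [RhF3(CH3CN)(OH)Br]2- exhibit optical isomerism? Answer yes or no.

yes

Systematic placement gives 4 geometric isomers: F mer (3 arrangements); F fac (chiral).
One of these lacks any improper symmetry element and so occurs as an enantiomeric pair, giving 4 + 1 = 5 stereoisomers in total.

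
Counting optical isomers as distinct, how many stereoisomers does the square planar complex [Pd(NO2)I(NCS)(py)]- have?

3

In a square planar complex each vertex has one trans partner and two cis neighbours.
There are 3 geometric isomers: (I/NO2 trans, NCS/py trans); (I/py trans, NCS/NO2 trans); (I/NCS trans, NO2/py trans).
Each arrangement has an internal mirror plane or centre of symmetry, so none is chiral.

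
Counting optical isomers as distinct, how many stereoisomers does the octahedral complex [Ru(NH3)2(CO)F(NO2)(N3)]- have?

15

In an octahedral complex each vertex has one trans partner and four cis neighbours.
Exhaustive case analysis gives 9 geometric isomers.
Of these, 6 lack any improper symmetry element and so occur as enantiomeric pairs, giving 9 + 6 = 15 stereoisomers in total.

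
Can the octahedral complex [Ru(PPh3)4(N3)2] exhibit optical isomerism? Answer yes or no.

no

In an octahedral complex each vertex has one trans partner and four cis neighbours.
Systematic placement gives 2 geometric isomers: N3 trans; N3 cis.
Each arrangement has an internal mirror plane or centre of symmetry, so none is chiral.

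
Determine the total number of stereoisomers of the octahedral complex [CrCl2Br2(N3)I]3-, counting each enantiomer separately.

8

The six octahedral sites form three mutually perpendicular trans pairs.
Systematic placement gives 6 geometric isomers: Cl trans, Br trans; Cl cis, Br trans; Cl cis, Br cis (3 arrangements, 2 chiral); Cl trans, Br cis.
Of these, 2 lack any improper symmetry element and so occur as enantiomeric pairs, giving 6 + 2 = 8 stereoisomers in total.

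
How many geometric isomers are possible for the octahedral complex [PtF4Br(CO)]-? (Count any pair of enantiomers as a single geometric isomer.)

In an octahedral complex each vertex has one trans partner and four cis neighbours.
There are 2 geometric isomers: Br and CO mutually trans; Br and CO mutually cis.

2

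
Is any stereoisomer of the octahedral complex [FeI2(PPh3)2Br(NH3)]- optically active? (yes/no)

There are 6 geometric isomers: I cis, PPh3 trans; I cis, PPh3 cis (3 arrangements, 2 chiral); I trans, PPh3 trans; I trans, PPh3 cis.
Of these, 2 lack any improper symmetry element and so occur as enantiomeric pairs, giving 6 + 2 = 8 stereoisomers in total.

yes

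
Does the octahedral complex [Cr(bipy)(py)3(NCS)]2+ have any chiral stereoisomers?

In an octahedral complex each vertex has one trans partner and four cis neighbours.
Each bipy is bidentate and must span two cis positions.
There are 2 geometric isomers: py mer; py fac.
Each arrangement has an internal mirror plane or centre of symmetry, so none is chiral.

no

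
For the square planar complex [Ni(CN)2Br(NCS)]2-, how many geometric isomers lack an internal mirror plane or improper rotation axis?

There are 2 geometric isomers: CN cis; CN trans.
Each arrangement has an internal mirror plane or centre of symmetry, so none is chiral.

0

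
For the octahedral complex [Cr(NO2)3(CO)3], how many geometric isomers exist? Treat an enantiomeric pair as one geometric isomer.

Working through the distinct placements yields 2 geometric isomers: NO2 mer; NO2 fac.

2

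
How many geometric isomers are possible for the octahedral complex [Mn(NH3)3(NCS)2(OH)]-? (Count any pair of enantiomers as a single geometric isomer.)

In an octahedral complex each vertex has one trans partner and four cis neighbours.
There are 3 geometric isomers: NH3 mer, NCS trans; NH3 fac, NCS cis; NH3 mer, NCS cis.

3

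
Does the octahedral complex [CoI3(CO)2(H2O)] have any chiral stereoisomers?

In an octahedral complex each vertex has one trans partner and four cis neighbours.
There are 3 geometric isomers: I mer, CO trans; I mer, CO cis; I fac, CO cis.
Each arrangement has an internal mirror plane or centre of symmetry, so none is chiral.

no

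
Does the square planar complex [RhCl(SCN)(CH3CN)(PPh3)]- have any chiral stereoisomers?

no

The distinct arrangements are (3 in all): (CH3CN/PPh3 trans, Cl/SCN trans); (CH3CN/SCN trans, Cl/PPh3 trans); (CH3CN/Cl trans, PPh3/SCN trans).
Each arrangement has an internal mirror plane or centre of symmetry, so none is chiral.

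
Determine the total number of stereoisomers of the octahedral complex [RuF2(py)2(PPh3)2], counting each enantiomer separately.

In an octahedral complex each vertex has one trans partner and four cis neighbours.
There are 5 geometric isomers: F trans, py trans, PPh3 trans; F trans, py cis, PPh3 cis; F cis, py trans, PPh3 cis; F cis, py cis, PPh3 cis (chiral); F cis, py cis, PPh3 trans.
One of these lacks any improper symmetry element and so occurs as an enantiomeric pair, giving 5 + 1 = 6 stereoisomers in total.

6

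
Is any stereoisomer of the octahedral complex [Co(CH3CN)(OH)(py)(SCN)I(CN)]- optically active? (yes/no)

yes

In an octahedral complex each vertex has one trans partner and four cis neighbours.
Exhaustive case analysis gives 15 geometric isomers.
Of these, 15 lack any improper symmetry element and so occur as enantiomeric pairs, giving 15 + 15 = 30 stereoisomers in total.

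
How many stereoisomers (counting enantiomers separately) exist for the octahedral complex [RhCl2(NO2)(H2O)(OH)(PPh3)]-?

15

Exhaustive case analysis gives 9 geometric isomers.
Of these, 6 lack any improper symmetry element and so occur as enantiomeric pairs, giving 9 + 6 = 15 stereoisomers in total.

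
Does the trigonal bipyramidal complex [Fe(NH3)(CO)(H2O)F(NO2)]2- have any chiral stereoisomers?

yes

A trigonal bipyramid has two axial and three equatorial sites, which are chemically inequivalent.
Systematic enumeration (placing each ligand type in turn and discarding arrangements equivalent by rotation or reflection) gives 10 geometric isomers.
Of these, 10 lack any improper symmetry element and so occur as enantiomeric pairs, giving 10 + 10 = 20 stereoisomers in total.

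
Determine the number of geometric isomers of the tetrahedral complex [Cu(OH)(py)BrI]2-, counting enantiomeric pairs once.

1

In a tetrahedral complex all four positions are equivalent and every pair of ligands is adjacent — there is no cis/trans distinction.
Only one geometric arrangement is possible; it has no improper symmetry element, so it exists as a pair of enantiomers (2 stereoisomers).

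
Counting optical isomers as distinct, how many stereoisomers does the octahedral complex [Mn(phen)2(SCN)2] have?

3

The six octahedral sites form three mutually perpendicular trans pairs.
Each phen is bidentate and must span two cis positions.
Systematic placement gives 2 geometric isomers: SCN trans; SCN cis (chiral).
One of these lacks any improper symmetry element and so occurs as an enantiomeric pair, giving 2 + 1 = 3 stereoisomers in total.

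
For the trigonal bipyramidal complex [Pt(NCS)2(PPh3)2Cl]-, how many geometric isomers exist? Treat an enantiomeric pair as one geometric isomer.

5

Exhaustive case analysis gives 5 geometric isomers.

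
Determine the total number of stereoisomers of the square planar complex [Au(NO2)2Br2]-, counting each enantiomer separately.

A square has two trans pairs of vertices; adjacent vertices are cis.
Systematic placement gives 2 geometric isomers: NO2 cis; NO2 trans.
Each arrangement has an internal mirror plane or centre of symmetry, so none is chiral.

2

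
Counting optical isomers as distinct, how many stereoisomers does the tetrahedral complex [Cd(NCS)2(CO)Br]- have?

In a tetrahedral complex all four positions are equivalent and every pair of ligands is adjacent — there is no cis/trans distinction.
Only one geometric arrangement is possible.

1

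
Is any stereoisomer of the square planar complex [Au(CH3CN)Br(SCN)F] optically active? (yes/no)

no

Systematic placement gives 3 geometric isomers: (Br/F trans, CH3CN/SCN trans); (Br/SCN trans, CH3CN/F trans); (Br/CH3CN trans, F/SCN trans).
Each arrangement has an internal mirror plane or centre of symmetry, so none is chiral.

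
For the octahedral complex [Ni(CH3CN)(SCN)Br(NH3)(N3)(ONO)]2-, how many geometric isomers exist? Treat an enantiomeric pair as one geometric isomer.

An octahedron has six vertices in three trans pairs; every non-trans pair is cis.
Systematic enumeration (placing each ligand type in turn and discarding arrangements equivalent by rotation or reflection) gives 15 geometric isomers.

15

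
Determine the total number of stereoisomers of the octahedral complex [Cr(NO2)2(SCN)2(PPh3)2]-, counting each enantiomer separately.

6

In an octahedral complex each vertex has one trans partner and four cis neighbours.
Working through the distinct placements yields 5 geometric isomers: NO2 trans, SCN trans, PPh3 trans; NO2 trans, SCN cis, PPh3 cis; NO2 cis, SCN trans, PPh3 cis; NO2 cis, SCN cis, PPh3 cis (chiral); NO2 cis, SCN cis, PPh3 trans.
One of these lacks any improper symmetry element and so occurs as an enantiomeric pair, giving 5 + 1 = 6 stereoisomers in total.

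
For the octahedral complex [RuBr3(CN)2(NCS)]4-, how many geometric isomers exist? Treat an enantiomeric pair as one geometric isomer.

In an octahedral complex each vertex has one trans partner and four cis neighbours.
Working through the distinct placements yields 3 geometric isomers: Br mer, CN cis; Br mer, CN trans; Br fac, CN cis.

3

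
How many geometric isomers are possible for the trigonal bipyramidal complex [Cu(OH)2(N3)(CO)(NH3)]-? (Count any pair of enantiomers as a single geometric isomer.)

In a trigonal bipyramid the two axial positions differ from the three equatorial ones.
Placing the ligands in turn and identifying arrangements related by rotation or reflection leaves 7 distinct geometric isomers.

7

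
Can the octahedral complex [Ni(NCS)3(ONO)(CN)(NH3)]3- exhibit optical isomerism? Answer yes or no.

In an octahedral complex each vertex has one trans partner and four cis neighbours.
Systematic placement gives 4 geometric isomers: NCS mer (3 arrangements); NCS fac (chiral).
One of these lacks any improper symmetry element and so occurs as an enantiomeric pair, giving 4 + 1 = 5 stereoisomers in total.

yes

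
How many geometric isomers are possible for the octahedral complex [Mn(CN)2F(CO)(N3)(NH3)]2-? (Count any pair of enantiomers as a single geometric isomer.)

9

An octahedron has six vertices in three trans pairs; every non-trans pair is cis.
Exhaustive case analysis gives 9 geometric isomers.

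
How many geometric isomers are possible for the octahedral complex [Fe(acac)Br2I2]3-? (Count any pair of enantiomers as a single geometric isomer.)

3

Each acac is bidentate and must span two cis positions.
Systematic placement gives 3 geometric isomers: Br trans, I cis; Br cis, I cis (chiral); Br cis, I trans.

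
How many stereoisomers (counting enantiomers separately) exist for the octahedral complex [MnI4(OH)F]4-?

An octahedron has six vertices in three trans pairs; every non-trans pair is cis.
Working through the distinct placements yields 2 geometric isomers: OH and F mutually cis; OH and F mutually trans.
Each arrangement has an internal mirror plane or centre of symmetry, so none is chiral.

2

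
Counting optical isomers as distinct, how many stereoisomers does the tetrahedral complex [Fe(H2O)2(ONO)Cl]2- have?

Only one geometric arrangement is possible.

1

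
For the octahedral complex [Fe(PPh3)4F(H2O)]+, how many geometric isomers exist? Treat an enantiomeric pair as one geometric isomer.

2

The distinct arrangements are (2 in all): F and H2O mutually trans; F and H2O mutually cis.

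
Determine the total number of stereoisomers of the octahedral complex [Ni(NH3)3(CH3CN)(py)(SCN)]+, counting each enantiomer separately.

In an octahedral complex each vertex has one trans partner and four cis neighbours.
Working through the distinct placements yields 4 geometric isomers: NH3 mer (3 arrangements); NH3 fac (chiral).
One of these lacks any improper symmetry element and so occurs as an enantiomeric pair, giving 4 + 1 = 5 stereoisomers in total.

5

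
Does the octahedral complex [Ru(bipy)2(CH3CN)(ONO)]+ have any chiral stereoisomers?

In an octahedral complex each vertex has one trans partner and four cis neighbours.
Each bipy is bidentate and must span two cis positions.
Working through the distinct placements yields 2 geometric isomers: CH3CN and ONO mutually trans; CH3CN and ONO mutually cis (chiral).
One of these lacks any improper symmetry element and so occurs as an enantiomeric pair, giving 2 + 1 = 3 stereoisomers in total.

yes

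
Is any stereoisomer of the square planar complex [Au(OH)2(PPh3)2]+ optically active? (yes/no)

In a square planar complex each vertex has one trans partner and two cis neighbours.
There are 2 geometric isomers: OH cis; OH trans.
Each arrangement has an internal mirror plane or centre of symmetry, so none is chiral.

no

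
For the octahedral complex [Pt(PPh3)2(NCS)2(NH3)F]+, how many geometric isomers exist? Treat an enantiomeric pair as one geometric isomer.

6

In an octahedral complex each vertex has one trans partner and four cis neighbours.
The distinct arrangements are (6 in all): PPh3 trans, NCS cis; PPh3 cis, NCS cis (3 arrangements, 2 chiral); PPh3 trans, NCS trans; PPh3 cis, NCS trans.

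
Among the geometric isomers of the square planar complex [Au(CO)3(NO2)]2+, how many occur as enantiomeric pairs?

0

In a square planar complex each vertex has one trans partner and two cis neighbours.
Only one geometric arrangement is possible.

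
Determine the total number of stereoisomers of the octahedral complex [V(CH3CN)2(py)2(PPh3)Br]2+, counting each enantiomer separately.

In an octahedral complex each vertex has one trans partner and four cis neighbours.
Systematic placement gives 6 geometric isomers: CH3CN cis, py trans; CH3CN cis, py cis (3 arrangements, 2 chiral); CH3CN trans, py trans; CH3CN trans, py cis.
Of these, 2 lack any improper symmetry element and so occur as enantiomeric pairs, giving 6 + 2 = 8 stereoisomers in total.

8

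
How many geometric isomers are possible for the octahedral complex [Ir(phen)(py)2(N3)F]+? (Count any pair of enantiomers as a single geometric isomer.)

An octahedron has six vertices in three trans pairs; every non-trans pair is cis.
Each phen is bidentate and must span two cis positions.
There are 4 geometric isomers: py cis (3 arrangements, 2 chiral); py trans.

4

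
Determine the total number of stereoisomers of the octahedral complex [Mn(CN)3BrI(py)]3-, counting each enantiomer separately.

An octahedron has six vertices in three trans pairs; every non-trans pair is cis.
Working through the distinct placements yields 4 geometric isomers: CN mer (3 arrangements); CN fac (chiral).
One of these lacks any improper symmetry element and so occurs as an enantiomeric pair, giving 4 + 1 = 5 stereoisomers in total.

5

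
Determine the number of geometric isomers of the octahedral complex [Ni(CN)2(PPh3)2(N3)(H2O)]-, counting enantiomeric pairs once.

Systematic placement gives 6 geometric isomers: CN trans, PPh3 trans; CN trans, PPh3 cis; CN cis, PPh3 trans; CN cis, PPh3 cis (3 arrangements, 2 chiral).

6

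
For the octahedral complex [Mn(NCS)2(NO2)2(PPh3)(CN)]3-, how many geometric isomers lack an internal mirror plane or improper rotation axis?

In an octahedral complex each vertex has one trans partner and four cis neighbours.
Working through the distinct placements yields 6 geometric isomers: NCS cis, NO2 cis (3 arrangements, 2 chiral); NCS cis, NO2 trans; NCS trans, NO2 cis; NCS trans, NO2 trans.
Of these, 2 lack any improper symmetry element and so occur as enantiomeric pairs, giving 6 + 2 = 8 stereoisomers in total.

2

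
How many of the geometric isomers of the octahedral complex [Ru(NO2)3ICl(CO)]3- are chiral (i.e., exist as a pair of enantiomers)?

The distinct arrangements are (4 in all): NO2 mer (3 arrangements); NO2 fac (chiral).
One of these lacks any improper symmetry element and so occurs as an enantiomeric pair, giving 4 + 1 = 5 stereoisomers in total.

1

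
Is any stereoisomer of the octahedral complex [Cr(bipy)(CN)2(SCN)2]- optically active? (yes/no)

In an octahedral complex each vertex has one trans partner and four cis neighbours.
Each bipy is bidentate and must span two cis positions.
There are 3 geometric isomers: CN trans, SCN cis; CN cis, SCN cis (chiral); CN cis, SCN trans.
One of these lacks any improper symmetry element and so occurs as an enantiomeric pair, giving 3 + 1 = 4 stereoisomers in total.

yes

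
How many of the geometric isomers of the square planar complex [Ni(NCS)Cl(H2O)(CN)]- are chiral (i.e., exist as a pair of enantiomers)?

0

A square has two trans pairs of vertices; adjacent vertices are cis.
Systematic placement gives 3 geometric isomers: (CN/H2O trans, Cl/NCS trans); (CN/NCS trans, Cl/H2O trans); (CN/Cl trans, H2O/NCS trans).
Each arrangement has an internal mirror plane or centre of symmetry, so none is chiral.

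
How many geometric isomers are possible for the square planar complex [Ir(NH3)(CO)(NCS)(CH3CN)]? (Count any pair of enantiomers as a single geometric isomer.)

Systematic placement gives 3 geometric isomers: (CH3CN/NCS trans, CO/NH3 trans); (CH3CN/NH3 trans, CO/NCS trans); (CH3CN/CO trans, NCS/NH3 trans).

3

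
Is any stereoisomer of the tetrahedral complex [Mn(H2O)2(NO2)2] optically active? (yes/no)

All four vertices of a tetrahedron are equivalent and mutually adjacent, so cis/trans isomerism cannot arise.
Only one geometric arrangement is possible.

no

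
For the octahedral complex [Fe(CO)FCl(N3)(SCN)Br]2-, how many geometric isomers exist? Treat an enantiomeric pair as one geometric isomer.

15

Systematic enumeration (placing each ligand type in turn and discarding arrangements equivalent by rotation or reflection) gives 15 geometric isomers.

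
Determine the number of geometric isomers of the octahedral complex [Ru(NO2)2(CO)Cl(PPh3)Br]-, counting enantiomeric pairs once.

9

The six octahedral sites form three mutually perpendicular trans pairs.
Placing the ligands in turn and identifying arrangements related by rotation or reflection leaves 9 distinct geometric isomers.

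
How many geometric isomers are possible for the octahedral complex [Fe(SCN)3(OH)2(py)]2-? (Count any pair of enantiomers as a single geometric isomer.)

3

An octahedron has six vertices in three trans pairs; every non-trans pair is cis.
The distinct arrangements are (3 in all): SCN mer, OH trans; SCN fac, OH cis; SCN mer, OH cis.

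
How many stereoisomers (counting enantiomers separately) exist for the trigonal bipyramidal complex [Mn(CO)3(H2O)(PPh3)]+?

4

In a trigonal bipyramid the two axial positions differ from the three equatorial ones.
Working through the distinct placements yields 4 geometric isomers: H2O equatorial, PPh3 equatorial; H2O axial, PPh3 equatorial; H2O equatorial, PPh3 axial; H2O axial, PPh3 axial.
Each arrangement has an internal mirror plane or centre of symmetry, so none is chiral.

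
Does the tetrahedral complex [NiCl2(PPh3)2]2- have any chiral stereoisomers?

no

All four vertices of a tetrahedron are equivalent and mutually adjacent, so cis/trans isomerism cannot arise.
Only one geometric arrangement is possible.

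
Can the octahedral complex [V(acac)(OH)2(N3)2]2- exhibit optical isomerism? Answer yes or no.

yes

The six octahedral sites form three mutually perpendicular trans pairs.
Each acac is bidentate and must span two cis positions.
Systematic placement gives 3 geometric isomers: OH cis, N3 trans; OH cis, N3 cis (chiral); OH trans, N3 cis.
One of these lacks any improper symmetry element and so occurs as an enantiomeric pair, giving 3 + 1 = 4 stereoisomers in total.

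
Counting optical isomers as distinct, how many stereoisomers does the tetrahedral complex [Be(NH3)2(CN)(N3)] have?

1

All four vertices of a tetrahedron are equivalent and mutually adjacent, so cis/trans isomerism cannot arise.
Only one geometric arrangement is possible.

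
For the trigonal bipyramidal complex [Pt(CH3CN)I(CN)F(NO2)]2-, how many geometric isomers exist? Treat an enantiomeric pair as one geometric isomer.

10

In a trigonal bipyramid the two axial positions differ from the three equatorial ones.
Placing the ligands in turn and identifying arrangements related by rotation or reflection leaves 10 distinct geometric isomers.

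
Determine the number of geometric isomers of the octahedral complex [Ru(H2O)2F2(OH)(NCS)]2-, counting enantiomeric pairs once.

An octahedron has six vertices in three trans pairs; every non-trans pair is cis.
The distinct arrangements are (6 in all): H2O trans, F trans; H2O cis, F trans; H2O cis, F cis (3 arrangements, 2 chiral); H2O trans, F cis.

6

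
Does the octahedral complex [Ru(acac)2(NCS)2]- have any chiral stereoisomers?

The six octahedral sites form three mutually perpendicular trans pairs.
Each acac is bidentate and must span two cis positions.
Systematic placement gives 2 geometric isomers: NCS trans; NCS cis (chiral).
One of these lacks any improper symmetry element and so occurs as an enantiomeric pair, giving 2 + 1 = 3 stereoisomers in total.

yes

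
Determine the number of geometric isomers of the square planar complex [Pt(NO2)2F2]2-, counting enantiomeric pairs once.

A square has two trans pairs of vertices; adjacent vertices are cis.
Working through the distinct placements yields 2 geometric isomers: NO2 cis; NO2 trans.

2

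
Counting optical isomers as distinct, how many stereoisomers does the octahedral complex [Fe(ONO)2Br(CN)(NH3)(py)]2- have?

In an octahedral complex each vertex has one trans partner and four cis neighbours.
Systematic enumeration (placing each ligand type in turn and discarding arrangements equivalent by rotation or reflection) gives 9 geometric isomers.
Of these, 6 lack any improper symmetry element and so occur as enantiomeric pairs, giving 9 + 6 = 15 stereoisomers in total.

15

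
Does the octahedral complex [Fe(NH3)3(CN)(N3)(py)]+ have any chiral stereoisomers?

yes

An octahedron has six vertices in three trans pairs; every non-trans pair is cis.
Working through the distinct placements yields 4 geometric isomers: NH3 mer (3 arrangements); NH3 fac (chiral).
One of these lacks any improper symmetry element and so occurs as an enantiomeric pair, giving 4 + 1 = 5 stereoisomers in total.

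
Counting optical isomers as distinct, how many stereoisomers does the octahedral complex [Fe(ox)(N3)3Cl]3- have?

The six octahedral sites form three mutually perpendicular trans pairs.
Each ox is bidentate and must span two cis positions.
Working through the distinct placements yields 2 geometric isomers: N3 fac; N3 mer.
Each arrangement has an internal mirror plane or centre of symmetry, so none is chiral.

2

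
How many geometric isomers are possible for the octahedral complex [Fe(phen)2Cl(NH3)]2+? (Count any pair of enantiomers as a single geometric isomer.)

2

An octahedron has six vertices in three trans pairs; every non-trans pair is cis.
Each phen is bidentate and must span two cis positions.
There are 2 geometric isomers: Cl and NH3 mutually trans; Cl and NH3 mutually cis (chiral).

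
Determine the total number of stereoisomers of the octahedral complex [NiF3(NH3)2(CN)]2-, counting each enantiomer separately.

Working through the distinct placements yields 3 geometric isomers: F mer, NH3 trans; F fac, NH3 cis; F mer, NH3 cis.
Each arrangement has an internal mirror plane or centre of symmetry, so none is chiral.

3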